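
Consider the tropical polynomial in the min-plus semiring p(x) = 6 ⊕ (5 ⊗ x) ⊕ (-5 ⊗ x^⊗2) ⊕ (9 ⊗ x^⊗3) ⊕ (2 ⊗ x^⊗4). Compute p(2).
p(2) = -1

A tropical monomial a ⊗ x^⊗i evaluates to a + i · x. Evaluating each term at x = 2:
  Term 0 contributes 6 + 0 · 2 = 6
  Term 1 contributes 5 + 1 · 2 = 7
  Term 2 contributes -5 + 2 · 2 = -1
  Term 3 contributes 9 + 3 · 2 = 15
  Term 4 contributes 2 + 4 · 2 = 10
p(2) = ⊕ of these = min[6, 7, -1, 15, 10] = -1.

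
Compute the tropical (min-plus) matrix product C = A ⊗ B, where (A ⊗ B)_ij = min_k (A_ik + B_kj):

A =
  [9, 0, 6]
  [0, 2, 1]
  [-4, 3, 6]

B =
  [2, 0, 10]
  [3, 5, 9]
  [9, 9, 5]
A ⊗ B =
  [3, 5, 9]
  [2, 0, 6]
  [-2, -4, 6]

Apply the min-plus product entry-by-entry:
  C[0][0] = min over k of (A[0][0] + B[0][0] = 9 + 2 = 11, A[0][1] + B[1][0] = 0 + 3 = 3, A[0][2] + B[2][0] = 6 + 9 = 15) = 3 (attained at k = 1)
  C[0][1] = min over k of (A[0][0] + B[0][1] = 9 + 0 = 9, A[0][1] + B[1][1] = 0 + 5 = 5, A[0][2] + B[2][1] = 6 + 9 = 15) = 5 (attained at k = 1)
  C[0][2] = min over k of (A[0][0] + B[0][2] = 9 + 10 = 19, A[0][1] + B[1][2] = 0 + 9 = 9, A[0][2] + B[2][2] = 6 + 5 = 11) = 9 (attained at k = 1)
  C[1][0] = min over k of (A[1][0] + B[0][0] = 0 + 2 = 2, A[1][1] + B[1][0] = 2 + 3 = 5, A[1][2] + B[2][0] = 1 + 9 = 10) = 2 (attained at k = 0)
  C[1][1] = min over k of (A[1][0] + B[0][1] = 0 + 0 = 0, A[1][1] + B[1][1] = 2 + 5 = 7, A[1][2] + B[2][1] = 1 + 9 = 10) = 0 (attained at k = 0)
  C[1][2] = min over k of (A[1][0] + B[0][2] = 0 + 10 = 10, A[1][1] + B[1][2] = 2 + 9 = 11, A[1][2] + B[2][2] = 1 + 5 = 6) = 6 (attained at k = 2)
  C[2][0] = min over k of (A[2][0] + B[0][0] = -4 + 2 = -2, A[2][1] + B[1][0] = 3 + 3 = 6, A[2][2] + B[2][0] = 6 + 9 = 15) = -2 (attained at k = 0)
  C[2][1] = min over k of (A[2][0] + B[0][1] = -4 + 0 = -4, A[2][1] + B[1][1] = 3 + 5 = 8, A[2][2] + B[2][1] = 6 + 9 = 15) = -4 (attained at k = 0)
  C[2][2] = min over k of (A[2][0] + B[0][2] = -4 + 10 = 6, A[2][1] + B[1][2] = 3 + 9 = 12, A[2][2] + B[2][2] = 6 + 5 = 11) = 6 (attained at k = 0)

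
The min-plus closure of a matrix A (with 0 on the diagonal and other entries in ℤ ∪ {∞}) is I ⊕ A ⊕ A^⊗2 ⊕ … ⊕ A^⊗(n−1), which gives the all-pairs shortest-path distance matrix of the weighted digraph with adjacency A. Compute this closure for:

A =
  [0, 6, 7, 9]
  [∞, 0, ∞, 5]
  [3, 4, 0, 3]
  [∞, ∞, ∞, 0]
Closure =
  [0, 6, 7, 9]
  [∞, 0, ∞, 5]
  [3, 4, 0, 3]
  [∞, ∞, ∞, 0]

This is the Floyd-Warshall all-pairs shortest-path computation. For each intermediate vertex k = 0, 1, …, 3, update dist[i][j] ← min(dist[i][j], dist[i][k] + dist[k][j]). The final matrix gives, for each (i, j), the minimum total weight of any directed path from i to j (possibly empty when i = j).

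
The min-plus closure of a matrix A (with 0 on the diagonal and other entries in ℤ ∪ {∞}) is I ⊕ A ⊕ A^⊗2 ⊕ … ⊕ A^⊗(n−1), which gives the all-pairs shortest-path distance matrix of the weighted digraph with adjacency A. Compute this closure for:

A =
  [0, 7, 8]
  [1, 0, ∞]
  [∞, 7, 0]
Closure =
  [0, 7, 8]
  [1, 0, 9]
  [8, 7, 0]

This is the Floyd-Warshall all-pairs shortest-path computation. For each intermediate vertex k = 0, 1, …, 2, update dist[i][j] ← min(dist[i][j], dist[i][k] + dist[k][j]). The final matrix gives, for each (i, j), the minimum total weight of any directed path from i to j (possibly empty when i = j).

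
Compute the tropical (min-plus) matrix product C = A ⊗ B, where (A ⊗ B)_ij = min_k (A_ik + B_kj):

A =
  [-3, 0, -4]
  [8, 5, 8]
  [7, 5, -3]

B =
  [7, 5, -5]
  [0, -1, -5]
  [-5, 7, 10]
A ⊗ B =
  [-9, -1, -8]
  [3, 4, 0]
  [-8, 4, 0]

Apply the min-plus product entry-by-entry:
  C[0][0] = min over k of (A[0][0] + B[0][0] = -3 + 7 = 4, A[0][1] + B[1][0] = 0 + 0 = 0, A[0][2] + B[2][0] = -4 + -5 = -9) = -9 (attained at k = 2)
  C[0][1] = min over k of (A[0][0] + B[0][1] = -3 + 5 = 2, A[0][1] + B[1][1] = 0 + -1 = -1, A[0][2] + B[2][1] = -4 + 7 = 3) = -1 (attained at k = 1)
  C[0][2] = min over k of (A[0][0] + B[0][2] = -3 + -5 = -8, A[0][1] + B[1][2] = 0 + -5 = -5, A[0][2] + B[2][2] = -4 + 10 = 6) = -8 (attained at k = 0)
  C[1][0] = min over k of (A[1][0] + B[0][0] = 8 + 7 = 15, A[1][1] + B[1][0] = 5 + 0 = 5, A[1][2] + B[2][0] = 8 + -5 = 3) = 3 (attained at k = 2)
  C[1][1] = min over k of (A[1][0] + B[0][1] = 8 + 5 = 13, A[1][1] + B[1][1] = 5 + -1 = 4, A[1][2] + B[2][1] = 8 + 7 = 15) = 4 (attained at k = 1)
  C[1][2] = min over k of (A[1][0] + B[0][2] = 8 + -5 = 3, A[1][1] + B[1][2] = 5 + -5 = 0, A[1][2] + B[2][2] = 8 + 10 = 18) = 0 (attained at k = 1)
  C[2][0] = min over k of (A[2][0] + B[0][0] = 7 + 7 = 14, A[2][1] + B[1][0] = 5 + 0 = 5, A[2][2] + B[2][0] = -3 + -5 = -8) = -8 (attained at k = 2)
  C[2][1] = min over k of (A[2][0] + B[0][1] = 7 + 5 = 12, A[2][1] + B[1][1] = 5 + -1 = 4, A[2][2] + B[2][1] = -3 + 7 = 4) = 4 (attained at k = 1)
  C[2][2] = min over k of (A[2][0] + B[0][2] = 7 + -5 = 2, A[2][1] + B[1][2] = 5 + -5 = 0, A[2][2] + B[2][2] = -3 + 10 = 7) = 0 (attained at k = 1)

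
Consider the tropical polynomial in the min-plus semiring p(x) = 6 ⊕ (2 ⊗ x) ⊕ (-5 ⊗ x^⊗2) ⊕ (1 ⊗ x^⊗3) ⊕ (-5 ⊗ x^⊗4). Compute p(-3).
p(-3) = -17

A tropical monomial a ⊗ x^⊗i evaluates to a + i · x. Evaluating each term at x = -3:
  Term 0 contributes 6 + 0 · -3 = 6
  Term 1 contributes 2 + 1 · -3 = -1
  Term 2 contributes -5 + 2 · -3 = -11
  Term 3 contributes 1 + 3 · -3 = -8
  Term 4 contributes -5 + 4 · -3 = -17
p(-3) = ⊕ of these = min[6, -1, -11, -8, -17] = -17.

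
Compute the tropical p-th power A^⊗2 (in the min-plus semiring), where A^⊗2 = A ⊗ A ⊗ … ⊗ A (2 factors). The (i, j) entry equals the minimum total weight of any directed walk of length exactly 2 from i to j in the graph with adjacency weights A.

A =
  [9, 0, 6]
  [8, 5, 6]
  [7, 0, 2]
A^⊗2 =
  [8, 5, 6]
  [13, 6, 8]
  [8, 2, 4]

Each entry (A^⊗2)_ij equals the minimum over all length-2 walks i = v_0 → v_1 → … → v_2 = j of Σ_t A[v_t][v_{t+1}]. For example, for (i, j) = (0, 2) we minimise over 3 possible intermediate vertex sequences; the minimum is 6, attained along the walk 0 → 1 → 2.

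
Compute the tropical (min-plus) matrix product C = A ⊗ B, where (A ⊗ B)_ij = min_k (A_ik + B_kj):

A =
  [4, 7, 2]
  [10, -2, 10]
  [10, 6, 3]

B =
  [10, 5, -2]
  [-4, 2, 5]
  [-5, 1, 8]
A ⊗ B =
  [-3, 3, 2]
  [-6, 0, 3]
  [-2, 4, 8]

Apply the min-plus product entry-by-entry:
  C[0][0] = min over k of (A[0][0] + B[0][0] = 4 + 10 = 14, A[0][1] + B[1][0] = 7 + -4 = 3, A[0][2] + B[2][0] = 2 + -5 = -3) = -3 (attained at k = 2)
  C[0][1] = min over k of (A[0][0] + B[0][1] = 4 + 5 = 9, A[0][1] + B[1][1] = 7 + 2 = 9, A[0][2] + B[2][1] = 2 + 1 = 3) = 3 (attained at k = 2)
  C[0][2] = min over k of (A[0][0] + B[0][2] = 4 + -2 = 2, A[0][1] + B[1][2] = 7 + 5 = 12, A[0][2] + B[2][2] = 2 + 8 = 10) = 2 (attained at k = 0)
  C[1][0] = min over k of (A[1][0] + B[0][0] = 10 + 10 = 20, A[1][1] + B[1][0] = -2 + -4 = -6, A[1][2] + B[2][0] = 10 + -5 = 5) = -6 (attained at k = 1)
  C[1][1] = min over k of (A[1][0] + B[0][1] = 10 + 5 = 15, A[1][1] + B[1][1] = -2 + 2 = 0, A[1][2] + B[2][1] = 10 + 1 = 11) = 0 (attained at k = 1)
  C[1][2] = min over k of (A[1][0] + B[0][2] = 10 + -2 = 8, A[1][1] + B[1][2] = -2 + 5 = 3, A[1][2] + B[2][2] = 10 + 8 = 18) = 3 (attained at k = 1)
  C[2][0] = min over k of (A[2][0] + B[0][0] = 10 + 10 = 20, A[2][1] + B[1][0] = 6 + -4 = 2, A[2][2] + B[2][0] = 3 + -5 = -2) = -2 (attained at k = 2)
  C[2][1] = min over k of (A[2][0] + B[0][1] = 10 + 5 = 15, A[2][1] + B[1][1] = 6 + 2 = 8, A[2][2] + B[2][1] = 3 + 1 = 4) = 4 (attained at k = 2)
  C[2][2] = min over k of (A[2][0] + B[0][2] = 10 + -2 = 8, A[2][1] + B[1][2] = 6 + 5 = 11, A[2][2] + B[2][2] = 3 + 8 = 11) = 8 (attained at k = 0)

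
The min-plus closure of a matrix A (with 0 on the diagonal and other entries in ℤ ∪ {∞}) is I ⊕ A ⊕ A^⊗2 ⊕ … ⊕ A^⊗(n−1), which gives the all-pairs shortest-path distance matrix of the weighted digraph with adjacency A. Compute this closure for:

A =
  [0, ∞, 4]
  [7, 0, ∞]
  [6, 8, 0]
Closure =
  [0, 12, 4]
  [7, 0, 11]
  [6, 8, 0]

This is the Floyd-Warshall all-pairs shortest-path computation. For each intermediate vertex k = 0, 1, …, 2, update dist[i][j] ← min(dist[i][j], dist[i][k] + dist[k][j]). The final matrix gives, for each (i, j), the minimum total weight of any directed path from i to j (possibly empty when i = j).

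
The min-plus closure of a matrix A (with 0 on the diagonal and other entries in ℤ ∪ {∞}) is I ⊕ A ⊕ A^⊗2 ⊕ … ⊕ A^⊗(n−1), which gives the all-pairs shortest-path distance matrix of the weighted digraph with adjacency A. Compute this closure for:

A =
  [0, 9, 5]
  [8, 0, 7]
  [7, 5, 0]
Closure =
  [0, 9, 5]
  [8, 0, 7]
  [7, 5, 0]

This is the Floyd-Warshall all-pairs shortest-path computation. For each intermediate vertex k = 0, 1, …, 2, update dist[i][j] ← min(dist[i][j], dist[i][k] + dist[k][j]). The final matrix gives, for each (i, j), the minimum total weight of any directed path from i to j (possibly empty when i = j).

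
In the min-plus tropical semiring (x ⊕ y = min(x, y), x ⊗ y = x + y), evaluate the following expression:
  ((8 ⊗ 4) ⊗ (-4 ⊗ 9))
((8 ⊗ 4) ⊗ (-4 ⊗ 9)) = 17

Expand innermost to outermost. Recall ⊕ takes the minimum of its arguments and ⊗ takes their sum. Working out the expression ((8 ⊗ 4) ⊗ (-4 ⊗ 9)) gives 17.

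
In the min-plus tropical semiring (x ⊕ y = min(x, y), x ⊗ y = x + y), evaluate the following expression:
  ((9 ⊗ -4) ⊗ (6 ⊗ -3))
((9 ⊗ -4) ⊗ (6 ⊗ -3)) = 8

Expand innermost to outermost. Recall ⊕ takes the minimum of its arguments and ⊗ takes their sum. Working out the expression ((9 ⊗ -4) ⊗ (6 ⊗ -3)) gives 8.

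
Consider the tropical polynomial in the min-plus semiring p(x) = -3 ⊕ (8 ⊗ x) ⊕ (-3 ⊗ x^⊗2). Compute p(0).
p(0) = -3

A tropical monomial a ⊗ x^⊗i evaluates to a + i · x. Evaluating each term at x = 0:
  Term 0 contributes -3 + 0 · 0 = -3
  Term 1 contributes 8 + 1 · 0 = 8
  Term 2 contributes -3 + 2 · 0 = -3
p(0) = ⊕ of these = min[-3, 8, -3] = -3.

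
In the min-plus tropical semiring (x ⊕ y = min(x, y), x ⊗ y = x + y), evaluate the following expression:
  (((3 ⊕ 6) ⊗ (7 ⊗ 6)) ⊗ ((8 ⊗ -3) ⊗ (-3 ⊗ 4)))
(((3 ⊕ 6) ⊗ (7 ⊗ 6)) ⊗ ((8 ⊗ -3) ⊗ (-3 ⊗ 4))) = 22

Expand innermost to outermost. Recall ⊕ takes the minimum of its arguments and ⊗ takes their sum. Working out the expression (((3 ⊕ 6) ⊗ (7 ⊗ 6)) ⊗ ((8 ⊗ -3) ⊗ (-3 ⊗ 4))) gives 22.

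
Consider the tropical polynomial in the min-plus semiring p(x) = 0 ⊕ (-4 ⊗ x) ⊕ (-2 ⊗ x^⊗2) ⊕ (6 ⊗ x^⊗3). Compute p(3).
p(3) = -1

A tropical monomial a ⊗ x^⊗i evaluates to a + i · x. Evaluating each term at x = 3:
  Term 0 contributes 0 + 0 · 3 = 0
  Term 1 contributes -4 + 1 · 3 = -1
  Term 2 contributes -2 + 2 · 3 = 4
  Term 3 contributes 6 + 3 · 3 = 15
p(3) = ⊕ of these = min[0, -1, 4, 15] = -1.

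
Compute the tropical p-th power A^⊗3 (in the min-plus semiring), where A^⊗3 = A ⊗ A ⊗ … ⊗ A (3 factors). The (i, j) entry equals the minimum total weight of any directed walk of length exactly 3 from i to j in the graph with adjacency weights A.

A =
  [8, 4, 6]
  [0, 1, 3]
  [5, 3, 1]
A^⊗3 =
  [5, 6, 8]
  [2, 3, 5]
  [4, 5, 3]

Each entry (A^⊗3)_ij equals the minimum over all length-3 walks i = v_0 → v_1 → … → v_3 = j of Σ_t A[v_t][v_{t+1}]. For example, for (i, j) = (0, 2) we minimise over 9 possible intermediate vertex sequences; the minimum is 8, attained along the walk 0 → 1 → 1 → 2.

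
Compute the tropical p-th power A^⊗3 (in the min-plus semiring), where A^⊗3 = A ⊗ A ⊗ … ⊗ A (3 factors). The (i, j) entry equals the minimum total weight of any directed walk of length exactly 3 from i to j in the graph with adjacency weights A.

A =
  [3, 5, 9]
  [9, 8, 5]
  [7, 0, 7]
A^⊗3 =
  [9, 10, 13]
  [14, 12, 10]
  [12, 5, 12]

Each entry (A^⊗3)_ij equals the minimum over all length-3 walks i = v_0 → v_1 → … → v_3 = j of Σ_t A[v_t][v_{t+1}]. For example, for (i, j) = (0, 2) we minimise over 9 possible intermediate vertex sequences; the minimum is 13, attained along the walk 0 → 0 → 1 → 2.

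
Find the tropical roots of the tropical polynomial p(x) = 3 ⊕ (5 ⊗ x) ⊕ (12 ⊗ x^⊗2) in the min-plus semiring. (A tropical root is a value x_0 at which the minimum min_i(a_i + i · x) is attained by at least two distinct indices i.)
Roots: {-7, -2}

Each tropical root is a break point of the lower envelope of the lines y = a_i + i · x (there are 3 lines, with slopes 0, 1, ..., 2). Only the lines that attain the minimum somewhere contribute to roots; other lines are dominated. Here the surviving (envelope) indices are i = 2, i = 1, i = 0.
Intersections between consecutive envelope lines give the roots: for adjacent envelope indices i < j the intersection is x = (a_i − a_j) / (j − i). Reading off the sorted break points: {-7, -2}.
Verification: at each break x_0, at least two indices attain the minimum of min_i(a_i + i · x_0).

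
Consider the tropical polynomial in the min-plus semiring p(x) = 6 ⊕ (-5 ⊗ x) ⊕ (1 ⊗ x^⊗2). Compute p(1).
p(1) = -4

A tropical monomial a ⊗ x^⊗i evaluates to a + i · x. Evaluating each term at x = 1:
  Term 0 contributes 6 + 0 · 1 = 6
  Term 1 contributes -5 + 1 · 1 = -4
  Term 2 contributes 1 + 2 · 1 = 3
p(1) = ⊕ of these = min[6, -4, 3] = -4.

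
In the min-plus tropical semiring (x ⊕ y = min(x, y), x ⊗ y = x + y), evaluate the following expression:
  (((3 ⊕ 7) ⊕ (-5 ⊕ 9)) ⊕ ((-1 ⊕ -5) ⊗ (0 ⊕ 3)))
(((3 ⊕ 7) ⊕ (-5 ⊕ 9)) ⊕ ((-1 ⊕ -5) ⊗ (0 ⊕ 3))) = -5

Expand innermost to outermost. Recall ⊕ takes the minimum of its arguments and ⊗ takes their sum. Working out the expression (((3 ⊕ 7) ⊕ (-5 ⊕ 9)) ⊕ ((-1 ⊕ -5) ⊗ (0 ⊕ 3))) gives -5.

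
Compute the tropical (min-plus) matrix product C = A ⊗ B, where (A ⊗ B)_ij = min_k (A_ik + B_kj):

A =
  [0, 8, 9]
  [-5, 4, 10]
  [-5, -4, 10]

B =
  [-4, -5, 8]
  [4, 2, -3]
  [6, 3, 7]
A ⊗ B =
  [-4, -5, 5]
  [-9, -10, 1]
  [-9, -10, -7]

Apply the min-plus product entry-by-entry:
  C[0][0] = min over k of (A[0][0] + B[0][0] = 0 + -4 = -4, A[0][1] + B[1][0] = 8 + 4 = 12, A[0][2] + B[2][0] = 9 + 6 = 15) = -4 (attained at k = 0)
  C[0][1] = min over k of (A[0][0] + B[0][1] = 0 + -5 = -5, A[0][1] + B[1][1] = 8 + 2 = 10, A[0][2] + B[2][1] = 9 + 3 = 12) = -5 (attained at k = 0)
  C[0][2] = min over k of (A[0][0] + B[0][2] = 0 + 8 = 8, A[0][1] + B[1][2] = 8 + -3 = 5, A[0][2] + B[2][2] = 9 + 7 = 16) = 5 (attained at k = 1)
  C[1][0] = min over k of (A[1][0] + B[0][0] = -5 + -4 = -9, A[1][1] + B[1][0] = 4 + 4 = 8, A[1][2] + B[2][0] = 10 + 6 = 16) = -9 (attained at k = 0)
  C[1][1] = min over k of (A[1][0] + B[0][1] = -5 + -5 = -10, A[1][1] + B[1][1] = 4 + 2 = 6, A[1][2] + B[2][1] = 10 + 3 = 13) = -10 (attained at k = 0)
  C[1][2] = min over k of (A[1][0] + B[0][2] = -5 + 8 = 3, A[1][1] + B[1][2] = 4 + -3 = 1, A[1][2] + B[2][2] = 10 + 7 = 17) = 1 (attained at k = 1)
  C[2][0] = min over k of (A[2][0] + B[0][0] = -5 + -4 = -9, A[2][1] + B[1][0] = -4 + 4 = 0, A[2][2] + B[2][0] = 10 + 6 = 16) = -9 (attained at k = 0)
  C[2][1] = min over k of (A[2][0] + B[0][1] = -5 + -5 = -10, A[2][1] + B[1][1] = -4 + 2 = -2, A[2][2] + B[2][1] = 10 + 3 = 13) = -10 (attained at k = 0)
  C[2][2] = min over k of (A[2][0] + B[0][2] = -5 + 8 = 3, A[2][1] + B[1][2] = -4 + -3 = -7, A[2][2] + B[2][2] = 10 + 7 = 17) = -7 (attained at k = 1)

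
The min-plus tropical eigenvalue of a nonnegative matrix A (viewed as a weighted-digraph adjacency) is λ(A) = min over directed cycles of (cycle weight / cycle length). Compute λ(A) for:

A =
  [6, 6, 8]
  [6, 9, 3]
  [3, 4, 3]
λ(A) = 3

Enumerate directed cycles and compute their means (weight / length). Sample:
  cycle 0 → 0: weight = 6, length = 1, mean = 6/1 ≈ 6.000
  cycle 1 → 1: weight = 9, length = 1, mean = 9/1 ≈ 9.000
  cycle 2 → 2: weight = 3, length = 1, mean = 3/1 ≈ 3.000
  cycle 0 → 1 → 0: weight = 12, length = 2, mean = 12/2 ≈ 6.000
  cycle 0 → 2 → 0: weight = 11, length = 2, mean = 11/2 ≈ 5.500
  cycle 1 → 0 → 1: weight = 12, length = 2, mean = 12/2 ≈ 6.000
Minimum mean = 3.000, attained e.g. along the cycle 2 → 2 with weight 3 and length 1. So λ(A) = 3/1 = 3.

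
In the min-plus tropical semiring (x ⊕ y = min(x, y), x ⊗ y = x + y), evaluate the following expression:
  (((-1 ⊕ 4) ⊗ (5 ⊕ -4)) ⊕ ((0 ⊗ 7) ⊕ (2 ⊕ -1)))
(((-1 ⊕ 4) ⊗ (5 ⊕ -4)) ⊕ ((0 ⊗ 7) ⊕ (2 ⊕ -1))) = -5

Expand innermost to outermost. Recall ⊕ takes the minimum of its arguments and ⊗ takes their sum. Working out the expression (((-1 ⊕ 4) ⊗ (5 ⊕ -4)) ⊕ ((0 ⊗ 7) ⊕ (2 ⊕ -1))) gives -5.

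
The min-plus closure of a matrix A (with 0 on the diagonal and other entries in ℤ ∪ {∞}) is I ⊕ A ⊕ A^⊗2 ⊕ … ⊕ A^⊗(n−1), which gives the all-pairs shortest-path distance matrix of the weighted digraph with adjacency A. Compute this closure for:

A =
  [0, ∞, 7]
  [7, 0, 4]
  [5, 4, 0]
Closure =
  [0, 11, 7]
  [7, 0, 4]
  [5, 4, 0]

This is the Floyd-Warshall all-pairs shortest-path computation. For each intermediate vertex k = 0, 1, …, 2, update dist[i][j] ← min(dist[i][j], dist[i][k] + dist[k][j]). The final matrix gives, for each (i, j), the minimum total weight of any directed path from i to j (possibly empty when i = j).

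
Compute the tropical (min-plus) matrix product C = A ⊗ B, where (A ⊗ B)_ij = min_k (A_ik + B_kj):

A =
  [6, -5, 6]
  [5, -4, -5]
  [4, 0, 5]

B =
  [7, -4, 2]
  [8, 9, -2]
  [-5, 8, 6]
A ⊗ B =
  [1, 2, -7]
  [-10, 1, -6]
  [0, 0, -2]

Apply the min-plus product entry-by-entry:
  C[0][0] = min over k of (A[0][0] + B[0][0] = 6 + 7 = 13, A[0][1] + B[1][0] = -5 + 8 = 3, A[0][2] + B[2][0] = 6 + -5 = 1) = 1 (attained at k = 2)
  C[0][1] = min over k of (A[0][0] + B[0][1] = 6 + -4 = 2, A[0][1] + B[1][1] = -5 + 9 = 4, A[0][2] + B[2][1] = 6 + 8 = 14) = 2 (attained at k = 0)
  C[0][2] = min over k of (A[0][0] + B[0][2] = 6 + 2 = 8, A[0][1] + B[1][2] = -5 + -2 = -7, A[0][2] + B[2][2] = 6 + 6 = 12) = -7 (attained at k = 1)
  C[1][0] = min over k of (A[1][0] + B[0][0] = 5 + 7 = 12, A[1][1] + B[1][0] = -4 + 8 = 4, A[1][2] + B[2][0] = -5 + -5 = -10) = -10 (attained at k = 2)
  C[1][1] = min over k of (A[1][0] + B[0][1] = 5 + -4 = 1, A[1][1] + B[1][1] = -4 + 9 = 5, A[1][2] + B[2][1] = -5 + 8 = 3) = 1 (attained at k = 0)
  C[1][2] = min over k of (A[1][0] + B[0][2] = 5 + 2 = 7, A[1][1] + B[1][2] = -4 + -2 = -6, A[1][2] + B[2][2] = -5 + 6 = 1) = -6 (attained at k = 1)
  C[2][0] = min over k of (A[2][0] + B[0][0] = 4 + 7 = 11, A[2][1] + B[1][0] = 0 + 8 = 8, A[2][2] + B[2][0] = 5 + -5 = 0) = 0 (attained at k = 2)
  C[2][1] = min over k of (A[2][0] + B[0][1] = 4 + -4 = 0, A[2][1] + B[1][1] = 0 + 9 = 9, A[2][2] + B[2][1] = 5 + 8 = 13) = 0 (attained at k = 0)
  C[2][2] = min over k of (A[2][0] + B[0][2] = 4 + 2 = 6, A[2][1] + B[1][2] = 0 + -2 = -2, A[2][2] + B[2][2] = 5 + 6 = 11) = -2 (attained at k = 1)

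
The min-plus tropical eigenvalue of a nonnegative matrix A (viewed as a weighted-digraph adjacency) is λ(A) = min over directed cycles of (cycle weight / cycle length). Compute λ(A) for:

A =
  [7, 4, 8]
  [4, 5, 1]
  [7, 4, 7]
λ(A) = 5/2

Enumerate directed cycles and compute their means (weight / length). Sample:
  cycle 0 → 0: weight = 7, length = 1, mean = 7/1 ≈ 7.000
  cycle 1 → 1: weight = 5, length = 1, mean = 5/1 ≈ 5.000
  cycle 2 → 2: weight = 7, length = 1, mean = 7/1 ≈ 7.000
  cycle 0 → 1 → 0: weight = 8, length = 2, mean = 8/2 ≈ 4.000
  cycle 0 → 2 → 0: weight = 15, length = 2, mean = 15/2 ≈ 7.500
  cycle 1 → 0 → 1: weight = 8, length = 2, mean = 8/2 ≈ 4.000
Minimum mean = 2.500, attained e.g. along the cycle 1 → 2 → 1 with weight 5 and length 2. So λ(A) = 5/2 = 5/2.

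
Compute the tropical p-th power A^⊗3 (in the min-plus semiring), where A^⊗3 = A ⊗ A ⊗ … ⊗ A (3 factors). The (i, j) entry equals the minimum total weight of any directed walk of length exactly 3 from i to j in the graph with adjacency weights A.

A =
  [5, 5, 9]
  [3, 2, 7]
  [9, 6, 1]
A^⊗3 =
  [10, 9, 11]
  [7, 6, 9]
  [10, 8, 3]

Each entry (A^⊗3)_ij equals the minimum over all length-3 walks i = v_0 → v_1 → … → v_3 = j of Σ_t A[v_t][v_{t+1}]. For example, for (i, j) = (0, 2) we minimise over 9 possible intermediate vertex sequences; the minimum is 11, attained along the walk 0 → 2 → 2 → 2.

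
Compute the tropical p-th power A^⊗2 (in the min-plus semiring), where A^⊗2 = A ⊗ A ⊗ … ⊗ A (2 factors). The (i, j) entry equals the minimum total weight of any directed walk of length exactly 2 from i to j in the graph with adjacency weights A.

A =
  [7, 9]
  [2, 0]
A^⊗2 =
  [11, 9]
  [2, 0]

Each entry (A^⊗2)_ij equals the minimum over all length-2 walks i = v_0 → v_1 → … → v_2 = j of Σ_t A[v_t][v_{t+1}]. For example, for (i, j) = (0, 1) we minimise over 2 possible intermediate vertex sequences; the minimum is 9, attained along the walk 0 → 1 → 1.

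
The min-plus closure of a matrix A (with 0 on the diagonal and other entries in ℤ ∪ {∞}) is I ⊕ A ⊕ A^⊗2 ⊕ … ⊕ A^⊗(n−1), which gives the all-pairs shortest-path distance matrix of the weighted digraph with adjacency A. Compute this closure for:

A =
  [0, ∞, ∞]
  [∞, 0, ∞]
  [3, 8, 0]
Closure =
  [0, ∞, ∞]
  [∞, 0, ∞]
  [3, 8, 0]

This is the Floyd-Warshall all-pairs shortest-path computation. For each intermediate vertex k = 0, 1, …, 2, update dist[i][j] ← min(dist[i][j], dist[i][k] + dist[k][j]). The final matrix gives, for each (i, j), the minimum total weight of any directed path from i to j (possibly empty when i = j).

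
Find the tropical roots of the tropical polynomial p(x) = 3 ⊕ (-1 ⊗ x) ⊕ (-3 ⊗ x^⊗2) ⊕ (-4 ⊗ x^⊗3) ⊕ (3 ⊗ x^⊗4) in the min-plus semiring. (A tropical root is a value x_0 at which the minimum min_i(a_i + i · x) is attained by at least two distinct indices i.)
Roots: {-7, 1, 2, 4}

Each tropical root is a break point of the lower envelope of the lines y = a_i + i · x (there are 5 lines, with slopes 0, 1, ..., 4). Only the lines that attain the minimum somewhere contribute to roots; other lines are dominated. Here the surviving (envelope) indices are i = 4, i = 3, i = 2, i = 1, i = 0.
Intersections between consecutive envelope lines give the roots: for adjacent envelope indices i < j the intersection is x = (a_i − a_j) / (j − i). Reading off the sorted break points: {-7, 1, 2, 4}.
Verification: at each break x_0, at least two indices attain the minimum of min_i(a_i + i · x_0).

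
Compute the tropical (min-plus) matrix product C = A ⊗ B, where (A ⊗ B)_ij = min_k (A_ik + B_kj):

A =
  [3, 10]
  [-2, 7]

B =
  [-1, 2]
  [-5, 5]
A ⊗ B =
  [2, 5]
  [-3, 0]

Apply the min-plus product entry-by-entry:
  C[0][0] = min over k of (A[0][0] + B[0][0] = 3 + -1 = 2, A[0][1] + B[1][0] = 10 + -5 = 5) = 2 (attained at k = 0)
  C[0][1] = min over k of (A[0][0] + B[0][1] = 3 + 2 = 5, A[0][1] + B[1][1] = 10 + 5 = 15) = 5 (attained at k = 0)
  C[1][0] = min over k of (A[1][0] + B[0][0] = -2 + -1 = -3, A[1][1] + B[1][0] = 7 + -5 = 2) = -3 (attained at k = 0)
  C[1][1] = min over k of (A[1][0] + B[0][1] = -2 + 2 = 0, A[1][1] + B[1][1] = 7 + 5 = 12) = 0 (attained at k = 0)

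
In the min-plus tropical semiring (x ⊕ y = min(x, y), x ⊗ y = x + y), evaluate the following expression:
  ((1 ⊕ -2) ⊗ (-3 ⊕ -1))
((1 ⊕ -2) ⊗ (-3 ⊕ -1)) = -5

Expand innermost to outermost. Recall ⊕ takes the minimum of its arguments and ⊗ takes their sum. Working out the expression ((1 ⊕ -2) ⊗ (-3 ⊕ -1)) gives -5.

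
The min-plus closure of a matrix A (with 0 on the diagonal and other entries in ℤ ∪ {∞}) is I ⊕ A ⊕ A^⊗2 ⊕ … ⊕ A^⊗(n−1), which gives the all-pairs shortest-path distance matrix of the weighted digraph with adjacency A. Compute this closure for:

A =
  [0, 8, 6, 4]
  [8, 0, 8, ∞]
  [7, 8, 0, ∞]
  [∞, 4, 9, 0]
Closure =
  [0, 8, 6, 4]
  [8, 0, 8, 12]
  [7, 8, 0, 11]
  [12, 4, 9, 0]

This is the Floyd-Warshall all-pairs shortest-path computation. For each intermediate vertex k = 0, 1, …, 3, update dist[i][j] ← min(dist[i][j], dist[i][k] + dist[k][j]). The final matrix gives, for each (i, j), the minimum total weight of any directed path from i to j (possibly empty when i = j).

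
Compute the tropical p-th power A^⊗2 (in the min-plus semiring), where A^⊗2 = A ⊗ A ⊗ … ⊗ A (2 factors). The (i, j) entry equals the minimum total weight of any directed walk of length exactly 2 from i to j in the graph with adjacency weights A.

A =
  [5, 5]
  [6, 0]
A^⊗2 =
  [10, 5]
  [6, 0]

Each entry (A^⊗2)_ij equals the minimum over all length-2 walks i = v_0 → v_1 → … → v_2 = j of Σ_t A[v_t][v_{t+1}]. For example, for (i, j) = (0, 1) we minimise over 2 possible intermediate vertex sequences; the minimum is 5, attained along the walk 0 → 1 → 1.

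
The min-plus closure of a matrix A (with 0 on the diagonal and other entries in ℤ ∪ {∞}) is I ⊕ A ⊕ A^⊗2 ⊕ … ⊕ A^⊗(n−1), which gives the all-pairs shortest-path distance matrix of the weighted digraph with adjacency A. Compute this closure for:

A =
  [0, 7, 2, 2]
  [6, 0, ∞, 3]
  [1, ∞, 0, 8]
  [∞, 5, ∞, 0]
Closure =
  [0, 7, 2, 2]
  [6, 0, 8, 3]
  [1, 8, 0, 3]
  [11, 5, 13, 0]

This is the Floyd-Warshall all-pairs shortest-path computation. For each intermediate vertex k = 0, 1, …, 3, update dist[i][j] ← min(dist[i][j], dist[i][k] + dist[k][j]). The final matrix gives, for each (i, j), the minimum total weight of any directed path from i to j (possibly empty when i = j).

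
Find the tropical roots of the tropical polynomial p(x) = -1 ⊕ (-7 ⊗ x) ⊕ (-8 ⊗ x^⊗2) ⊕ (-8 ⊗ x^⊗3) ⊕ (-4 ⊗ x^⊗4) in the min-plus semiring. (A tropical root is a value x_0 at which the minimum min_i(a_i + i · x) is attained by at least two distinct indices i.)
Roots: {-4, 0, 1, 6}

Each tropical root is a break point of the lower envelope of the lines y = a_i + i · x (there are 5 lines, with slopes 0, 1, ..., 4). Only the lines that attain the minimum somewhere contribute to roots; other lines are dominated. Here the surviving (envelope) indices are i = 4, i = 3, i = 2, i = 1, i = 0.
Intersections between consecutive envelope lines give the roots: for adjacent envelope indices i < j the intersection is x = (a_i − a_j) / (j − i). Reading off the sorted break points: {-4, 0, 1, 6}.
Verification: at each break x_0, at least two indices attain the minimum of min_i(a_i + i · x_0).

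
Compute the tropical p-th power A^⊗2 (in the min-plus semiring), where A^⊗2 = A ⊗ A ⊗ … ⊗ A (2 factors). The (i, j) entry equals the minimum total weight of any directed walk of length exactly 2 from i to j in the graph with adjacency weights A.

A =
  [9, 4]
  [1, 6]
A^⊗2 =
  [5, 10]
  [7, 5]

Each entry (A^⊗2)_ij equals the minimum over all length-2 walks i = v_0 → v_1 → … → v_2 = j of Σ_t A[v_t][v_{t+1}]. For example, for (i, j) = (0, 1) we minimise over 2 possible intermediate vertex sequences; the minimum is 10, attained along the walk 0 → 1 → 1.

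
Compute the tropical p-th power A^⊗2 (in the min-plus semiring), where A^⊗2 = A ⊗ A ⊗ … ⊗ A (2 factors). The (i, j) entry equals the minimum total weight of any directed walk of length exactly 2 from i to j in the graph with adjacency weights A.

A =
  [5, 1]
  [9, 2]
A^⊗2 =
  [10, 3]
  [11, 4]

Each entry (A^⊗2)_ij equals the minimum over all length-2 walks i = v_0 → v_1 → … → v_2 = j of Σ_t A[v_t][v_{t+1}]. For example, for (i, j) = (0, 1) we minimise over 2 possible intermediate vertex sequences; the minimum is 3, attained along the walk 0 → 1 → 1.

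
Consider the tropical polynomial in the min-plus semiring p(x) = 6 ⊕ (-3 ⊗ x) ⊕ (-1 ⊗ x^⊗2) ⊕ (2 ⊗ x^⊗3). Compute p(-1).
p(-1) = -4

A tropical monomial a ⊗ x^⊗i evaluates to a + i · x. Evaluating each term at x = -1:
  Term 0 contributes 6 + 0 · -1 = 6
  Term 1 contributes -3 + 1 · -1 = -4
  Term 2 contributes -1 + 2 · -1 = -3
  Term 3 contributes 2 + 3 · -1 = -1
p(-1) = ⊕ of these = min[6, -4, -3, -1] = -4.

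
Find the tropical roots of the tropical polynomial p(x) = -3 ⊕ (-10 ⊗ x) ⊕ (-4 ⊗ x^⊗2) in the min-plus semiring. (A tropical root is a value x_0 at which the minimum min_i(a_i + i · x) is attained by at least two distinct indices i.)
Roots: {-6, 7}

Each tropical root is a break point of the lower envelope of the lines y = a_i + i · x (there are 3 lines, with slopes 0, 1, ..., 2). Only the lines that attain the minimum somewhere contribute to roots; other lines are dominated. Here the surviving (envelope) indices are i = 2, i = 1, i = 0.
Intersections between consecutive envelope lines give the roots: for adjacent envelope indices i < j the intersection is x = (a_i − a_j) / (j − i). Reading off the sorted break points: {-6, 7}.
Verification: at each break x_0, at least two indices attain the minimum of min_i(a_i + i · x_0).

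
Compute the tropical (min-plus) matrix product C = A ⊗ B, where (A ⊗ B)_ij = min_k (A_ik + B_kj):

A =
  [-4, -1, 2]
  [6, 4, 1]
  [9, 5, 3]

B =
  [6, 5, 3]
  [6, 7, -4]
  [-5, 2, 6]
A ⊗ B =
  [-3, 1, -5]
  [-4, 3, 0]
  [-2, 5, 1]

Apply the min-plus product entry-by-entry:
  C[0][0] = min over k of (A[0][0] + B[0][0] = -4 + 6 = 2, A[0][1] + B[1][0] = -1 + 6 = 5, A[0][2] + B[2][0] = 2 + -5 = -3) = -3 (attained at k = 2)
  C[0][1] = min over k of (A[0][0] + B[0][1] = -4 + 5 = 1, A[0][1] + B[1][1] = -1 + 7 = 6, A[0][2] + B[2][1] = 2 + 2 = 4) = 1 (attained at k = 0)
  C[0][2] = min over k of (A[0][0] + B[0][2] = -4 + 3 = -1, A[0][1] + B[1][2] = -1 + -4 = -5, A[0][2] + B[2][2] = 2 + 6 = 8) = -5 (attained at k = 1)
  C[1][0] = min over k of (A[1][0] + B[0][0] = 6 + 6 = 12, A[1][1] + B[1][0] = 4 + 6 = 10, A[1][2] + B[2][0] = 1 + -5 = -4) = -4 (attained at k = 2)
  C[1][1] = min over k of (A[1][0] + B[0][1] = 6 + 5 = 11, A[1][1] + B[1][1] = 4 + 7 = 11, A[1][2] + B[2][1] = 1 + 2 = 3) = 3 (attained at k = 2)
  C[1][2] = min over k of (A[1][0] + B[0][2] = 6 + 3 = 9, A[1][1] + B[1][2] = 4 + -4 = 0, A[1][2] + B[2][2] = 1 + 6 = 7) = 0 (attained at k = 1)
  C[2][0] = min over k of (A[2][0] + B[0][0] = 9 + 6 = 15, A[2][1] + B[1][0] = 5 + 6 = 11, A[2][2] + B[2][0] = 3 + -5 = -2) = -2 (attained at k = 2)
  C[2][1] = min over k of (A[2][0] + B[0][1] = 9 + 5 = 14, A[2][1] + B[1][1] = 5 + 7 = 12, A[2][2] + B[2][1] = 3 + 2 = 5) = 5 (attained at k = 2)
  C[2][2] = min over k of (A[2][0] + B[0][2] = 9 + 3 = 12, A[2][1] + B[1][2] = 5 + -4 = 1, A[2][2] + B[2][2] = 3 + 6 = 9) = 1 (attained at k = 1)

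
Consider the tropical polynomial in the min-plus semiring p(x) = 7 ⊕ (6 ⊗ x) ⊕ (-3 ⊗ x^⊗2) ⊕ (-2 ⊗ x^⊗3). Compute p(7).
p(7) = 7

A tropical monomial a ⊗ x^⊗i evaluates to a + i · x. Evaluating each term at x = 7:
  Term 0 contributes 7 + 0 · 7 = 7
  Term 1 contributes 6 + 1 · 7 = 13
  Term 2 contributes -3 + 2 · 7 = 11
  Term 3 contributes -2 + 3 · 7 = 19
p(7) = ⊕ of these = min[7, 13, 11, 19] = 7.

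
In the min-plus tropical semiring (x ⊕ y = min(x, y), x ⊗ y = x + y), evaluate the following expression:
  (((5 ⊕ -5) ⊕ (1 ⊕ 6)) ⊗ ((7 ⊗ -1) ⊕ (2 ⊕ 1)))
(((5 ⊕ -5) ⊕ (1 ⊕ 6)) ⊗ ((7 ⊗ -1) ⊕ (2 ⊕ 1))) = -4

Expand innermost to outermost. Recall ⊕ takes the minimum of its arguments and ⊗ takes their sum. Working out the expression (((5 ⊕ -5) ⊕ (1 ⊕ 6)) ⊗ ((7 ⊗ -1) ⊕ (2 ⊕ 1))) gives -4.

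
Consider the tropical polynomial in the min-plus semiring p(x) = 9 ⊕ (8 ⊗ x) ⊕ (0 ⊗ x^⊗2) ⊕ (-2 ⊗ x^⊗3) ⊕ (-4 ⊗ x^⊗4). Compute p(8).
p(8) = 9

A tropical monomial a ⊗ x^⊗i evaluates to a + i · x. Evaluating each term at x = 8:
  Term 0 contributes 9 + 0 · 8 = 9
  Term 1 contributes 8 + 1 · 8 = 16
  Term 2 contributes 0 + 2 · 8 = 16
  Term 3 contributes -2 + 3 · 8 = 22
  Term 4 contributes -4 + 4 · 8 = 28
p(8) = ⊕ of these = min[9, 16, 16, 22, 28] = 9.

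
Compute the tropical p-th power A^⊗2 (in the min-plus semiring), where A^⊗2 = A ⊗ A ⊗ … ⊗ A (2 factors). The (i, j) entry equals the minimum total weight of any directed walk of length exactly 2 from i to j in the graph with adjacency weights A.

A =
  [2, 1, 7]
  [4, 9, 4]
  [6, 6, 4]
A^⊗2 =
  [4, 3, 5]
  [6, 5, 8]
  [8, 7, 8]

Each entry (A^⊗2)_ij equals the minimum over all length-2 walks i = v_0 → v_1 → … → v_2 = j of Σ_t A[v_t][v_{t+1}]. For example, for (i, j) = (0, 2) we minimise over 3 possible intermediate vertex sequences; the minimum is 5, attained along the walk 0 → 1 → 2.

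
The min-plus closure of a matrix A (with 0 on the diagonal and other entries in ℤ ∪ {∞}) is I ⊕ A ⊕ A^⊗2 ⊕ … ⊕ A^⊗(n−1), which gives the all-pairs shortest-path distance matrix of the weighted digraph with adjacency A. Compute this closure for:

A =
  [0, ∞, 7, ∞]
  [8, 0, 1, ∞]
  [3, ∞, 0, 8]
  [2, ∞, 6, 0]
Closure =
  [0, ∞, 7, 15]
  [4, 0, 1, 9]
  [3, ∞, 0, 8]
  [2, ∞, 6, 0]

This is the Floyd-Warshall all-pairs shortest-path computation. For each intermediate vertex k = 0, 1, …, 3, update dist[i][j] ← min(dist[i][j], dist[i][k] + dist[k][j]). The final matrix gives, for each (i, j), the minimum total weight of any directed path from i to j (possibly empty when i = j).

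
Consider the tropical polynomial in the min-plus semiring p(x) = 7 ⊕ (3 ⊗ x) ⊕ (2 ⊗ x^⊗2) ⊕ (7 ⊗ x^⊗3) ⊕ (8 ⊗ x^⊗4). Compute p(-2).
p(-2) = -2

A tropical monomial a ⊗ x^⊗i evaluates to a + i · x. Evaluating each term at x = -2:
  Term 0 contributes 7 + 0 · -2 = 7
  Term 1 contributes 3 + 1 · -2 = 1
  Term 2 contributes 2 + 2 · -2 = -2
  Term 3 contributes 7 + 3 · -2 = 1
  Term 4 contributes 8 + 4 · -2 = 0
p(-2) = ⊕ of these = min[7, 1, -2, 1, 0] = -2.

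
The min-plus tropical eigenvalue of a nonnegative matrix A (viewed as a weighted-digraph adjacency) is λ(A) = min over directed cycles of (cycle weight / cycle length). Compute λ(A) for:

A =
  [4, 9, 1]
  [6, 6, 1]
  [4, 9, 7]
λ(A) = 5/2

Enumerate directed cycles and compute their means (weight / length). Sample:
  cycle 0 → 0: weight = 4, length = 1, mean = 4/1 ≈ 4.000
  cycle 1 → 1: weight = 6, length = 1, mean = 6/1 ≈ 6.000
  cycle 2 → 2: weight = 7, length = 1, mean = 7/1 ≈ 7.000
  cycle 0 → 1 → 0: weight = 15, length = 2, mean = 15/2 ≈ 7.500
  cycle 0 → 2 → 0: weight = 5, length = 2, mean = 5/2 ≈ 2.500
  cycle 1 → 0 → 1: weight = 15, length = 2, mean = 15/2 ≈ 7.500
Minimum mean = 2.500, attained e.g. along the cycle 0 → 2 → 0 with weight 5 and length 2. So λ(A) = 5/2 = 5/2.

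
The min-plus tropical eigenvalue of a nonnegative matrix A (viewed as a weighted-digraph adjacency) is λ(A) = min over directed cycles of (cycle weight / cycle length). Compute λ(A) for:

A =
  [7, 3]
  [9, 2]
λ(A) = 2

Enumerate directed cycles and compute their means (weight / length). Sample:
  cycle 0 → 0: weight = 7, length = 1, mean = 7/1 ≈ 7.000
  cycle 1 → 1: weight = 2, length = 1, mean = 2/1 ≈ 2.000
  cycle 0 → 1 → 0: weight = 12, length = 2, mean = 12/2 ≈ 6.000
  cycle 1 → 0 → 1: weight = 12, length = 2, mean = 12/2 ≈ 6.000
Minimum mean = 2.000, attained e.g. along the cycle 1 → 1 with weight 2 and length 1. So λ(A) = 2/1 = 2.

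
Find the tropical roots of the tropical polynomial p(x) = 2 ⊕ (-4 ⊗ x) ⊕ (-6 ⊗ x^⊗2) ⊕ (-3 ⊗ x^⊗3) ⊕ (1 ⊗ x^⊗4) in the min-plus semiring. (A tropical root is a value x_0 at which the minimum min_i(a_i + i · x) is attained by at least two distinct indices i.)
Roots: {-4, -3, 2, 6}

Each tropical root is a break point of the lower envelope of the lines y = a_i + i · x (there are 5 lines, with slopes 0, 1, ..., 4). Only the lines that attain the minimum somewhere contribute to roots; other lines are dominated. Here the surviving (envelope) indices are i = 4, i = 3, i = 2, i = 1, i = 0.
Intersections between consecutive envelope lines give the roots: for adjacent envelope indices i < j the intersection is x = (a_i − a_j) / (j − i). Reading off the sorted break points: {-4, -3, 2, 6}.
Verification: at each break x_0, at least two indices attain the minimum of min_i(a_i + i · x_0).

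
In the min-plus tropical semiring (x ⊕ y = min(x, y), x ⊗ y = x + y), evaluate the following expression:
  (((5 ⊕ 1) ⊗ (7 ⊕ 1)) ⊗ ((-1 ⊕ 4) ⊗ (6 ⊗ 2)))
(((5 ⊕ 1) ⊗ (7 ⊕ 1)) ⊗ ((-1 ⊕ 4) ⊗ (6 ⊗ 2))) = 9

Expand innermost to outermost. Recall ⊕ takes the minimum of its arguments and ⊗ takes their sum. Working out the expression (((5 ⊕ 1) ⊗ (7 ⊕ 1)) ⊗ ((-1 ⊕ 4) ⊗ (6 ⊗ 2))) gives 9.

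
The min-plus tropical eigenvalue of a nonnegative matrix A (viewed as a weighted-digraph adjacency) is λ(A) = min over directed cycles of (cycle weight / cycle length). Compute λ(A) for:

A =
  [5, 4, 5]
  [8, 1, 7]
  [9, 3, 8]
λ(A) = 1

Enumerate directed cycles and compute their means (weight / length). Sample:
  cycle 0 → 0: weight = 5, length = 1, mean = 5/1 ≈ 5.000
  cycle 1 → 1: weight = 1, length = 1, mean = 1/1 ≈ 1.000
  cycle 2 → 2: weight = 8, length = 1, mean = 8/1 ≈ 8.000
  cycle 0 → 1 → 0: weight = 12, length = 2, mean = 12/2 ≈ 6.000
  cycle 0 → 2 → 0: weight = 14, length = 2, mean = 14/2 ≈ 7.000
  cycle 1 → 0 → 1: weight = 12, length = 2, mean = 12/2 ≈ 6.000
Minimum mean = 1.000, attained e.g. along the cycle 1 → 1 with weight 1 and length 1. So λ(A) = 1/1 = 1.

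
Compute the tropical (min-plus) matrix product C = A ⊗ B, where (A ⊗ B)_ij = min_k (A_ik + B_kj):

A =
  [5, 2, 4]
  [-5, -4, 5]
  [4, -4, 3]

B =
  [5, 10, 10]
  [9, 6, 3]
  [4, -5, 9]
A ⊗ B =
  [8, -1, 5]
  [0, 0, -1]
  [5, -2, -1]

Apply the min-plus product entry-by-entry:
  C[0][0] = min over k of (A[0][0] + B[0][0] = 5 + 5 = 10, A[0][1] + B[1][0] = 2 + 9 = 11, A[0][2] + B[2][0] = 4 + 4 = 8) = 8 (attained at k = 2)
  C[0][1] = min over k of (A[0][0] + B[0][1] = 5 + 10 = 15, A[0][1] + B[1][1] = 2 + 6 = 8, A[0][2] + B[2][1] = 4 + -5 = -1) = -1 (attained at k = 2)
  C[0][2] = min over k of (A[0][0] + B[0][2] = 5 + 10 = 15, A[0][1] + B[1][2] = 2 + 3 = 5, A[0][2] + B[2][2] = 4 + 9 = 13) = 5 (attained at k = 1)
  C[1][0] = min over k of (A[1][0] + B[0][0] = -5 + 5 = 0, A[1][1] + B[1][0] = -4 + 9 = 5, A[1][2] + B[2][0] = 5 + 4 = 9) = 0 (attained at k = 0)
  C[1][1] = min over k of (A[1][0] + B[0][1] = -5 + 10 = 5, A[1][1] + B[1][1] = -4 + 6 = 2, A[1][2] + B[2][1] = 5 + -5 = 0) = 0 (attained at k = 2)
  C[1][2] = min over k of (A[1][0] + B[0][2] = -5 + 10 = 5, A[1][1] + B[1][2] = -4 + 3 = -1, A[1][2] + B[2][2] = 5 + 9 = 14) = -1 (attained at k = 1)
  C[2][0] = min over k of (A[2][0] + B[0][0] = 4 + 5 = 9, A[2][1] + B[1][0] = -4 + 9 = 5, A[2][2] + B[2][0] = 3 + 4 = 7) = 5 (attained at k = 1)
  C[2][1] = min over k of (A[2][0] + B[0][1] = 4 + 10 = 14, A[2][1] + B[1][1] = -4 + 6 = 2, A[2][2] + B[2][1] = 3 + -5 = -2) = -2 (attained at k = 2)
  C[2][2] = min over k of (A[2][0] + B[0][2] = 4 + 10 = 14, A[2][1] + B[1][2] = -4 + 3 = -1, A[2][2] + B[2][2] = 3 + 9 = 12) = -1 (attained at k = 1)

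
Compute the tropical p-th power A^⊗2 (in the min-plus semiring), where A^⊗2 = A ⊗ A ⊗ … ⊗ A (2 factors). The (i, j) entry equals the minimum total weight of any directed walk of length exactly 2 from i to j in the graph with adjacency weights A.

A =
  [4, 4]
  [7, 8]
A^⊗2 =
  [8, 8]
  [11, 11]

Each entry (A^⊗2)_ij equals the minimum over all length-2 walks i = v_0 → v_1 → … → v_2 = j of Σ_t A[v_t][v_{t+1}]. For example, for (i, j) = (0, 1) we minimise over 2 possible intermediate vertex sequences; the minimum is 8, attained along the walk 0 → 0 → 1.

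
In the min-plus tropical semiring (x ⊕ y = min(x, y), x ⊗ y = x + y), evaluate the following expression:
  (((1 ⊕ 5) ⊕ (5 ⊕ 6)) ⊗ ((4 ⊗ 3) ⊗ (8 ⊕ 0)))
(((1 ⊕ 5) ⊕ (5 ⊕ 6)) ⊗ ((4 ⊗ 3) ⊗ (8 ⊕ 0))) = 8

Expand innermost to outermost. Recall ⊕ takes the minimum of its arguments and ⊗ takes their sum. Working out the expression (((1 ⊕ 5) ⊕ (5 ⊕ 6)) ⊗ ((4 ⊗ 3) ⊗ (8 ⊕ 0))) gives 8.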